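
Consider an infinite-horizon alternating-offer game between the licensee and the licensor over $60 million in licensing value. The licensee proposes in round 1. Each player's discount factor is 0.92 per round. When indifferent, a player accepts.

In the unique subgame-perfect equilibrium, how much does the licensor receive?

28.75

Let x be the licensee's share when the licensee proposes and y be the licensor's share when the licensor proposes.
The licensor accepts iff offered ≥ 0.92·y, so x = 60 − 0.92y. Symmetrically y = 60 − 0.92x.
Substituting: x = 60 − 0.92(60 − 0.92x), giving x(1 − 0.92·0.92) = 60(1 − 0.92).
So x = 60 × 0.08 / 0.1536 = 31.25, and the licensor receives 60 − x = 28.75.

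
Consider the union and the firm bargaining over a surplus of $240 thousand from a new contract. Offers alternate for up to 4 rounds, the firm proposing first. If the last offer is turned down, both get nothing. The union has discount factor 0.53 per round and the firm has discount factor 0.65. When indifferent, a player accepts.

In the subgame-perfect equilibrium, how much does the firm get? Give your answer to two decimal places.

151.66

By backward induction:
Round 4 (the union proposes): the firm will accept anything ≥ 0, so the union offers 0 and keeps 240.
Round 3 (the firm proposes): the union can get 240 next round, worth 0.53 × 240 = 127.2 now; the firm offers that and keeps 112.8.
Round 2 (the union proposes): the firm can get 112.8 next round, worth 0.65 × 112.8 = 73.32 now. The union offers 73.32 and keeps 240 − 73.32 = 166.68.
Round 1 (the firm proposes): the union can get 166.68 next round, worth 0.53 × 166.68 = 88.3404 now. The firm offers 88.3404 and keeps 240 − 88.3404 = 151.6596.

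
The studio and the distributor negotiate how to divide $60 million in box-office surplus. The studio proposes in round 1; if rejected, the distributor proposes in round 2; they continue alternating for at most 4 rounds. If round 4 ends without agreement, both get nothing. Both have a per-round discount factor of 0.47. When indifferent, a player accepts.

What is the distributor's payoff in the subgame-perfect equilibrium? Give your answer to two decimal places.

21.18

Round 4 (the distributor proposes): the studio will accept anything ≥ 0, so the distributor offers 0 and keeps 60.
Round 3 (the studio proposes): the distributor can get 60 next round, worth 0.47 × 60 = 28.2 now; the studio offers that and keeps 31.8.
Round 2 (the distributor proposes): the studio can get 31.8 next round, worth 0.47 × 31.8 = 14.946 now; the distributor offers that and keeps 45.054.
Round 1 (the studio proposes): the distributor can get 45.054 next round, worth 0.47 × 45.054 = 21.17538 now, so the studio offers 21.17538, keeping 38.82462.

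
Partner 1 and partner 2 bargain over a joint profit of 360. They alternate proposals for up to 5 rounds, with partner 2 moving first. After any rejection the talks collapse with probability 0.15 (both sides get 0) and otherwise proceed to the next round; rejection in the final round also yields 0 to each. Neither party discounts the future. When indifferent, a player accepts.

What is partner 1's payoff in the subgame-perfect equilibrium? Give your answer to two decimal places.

79.06

Round 5 (partner 2 proposes): rejection yields 0 for partner 1; partner 2 offers 0 and keeps 360.
Round 4 (partner 1 proposes): rejecting gives partner 2 an expected 0.85 × 360 = 306, so partner 1 offers 306, keeping 54.
Round 3 (partner 2 proposes): rejecting gives partner 1 an expected 0.85 × 54 = 45.9; partner 2 offers that and keeps 314.1.
Round 2 (partner 1 proposes): rejecting gives partner 2 an expected 0.85 × 314.1 = 266.985, so partner 1 offers 266.985, keeping 93.015.
Round 1 (partner 2 proposes): rejecting gives partner 1 an expected 0.85 × 93.015 = 79.06275, so partner 2 offers 79.06275, keeping 280.93725.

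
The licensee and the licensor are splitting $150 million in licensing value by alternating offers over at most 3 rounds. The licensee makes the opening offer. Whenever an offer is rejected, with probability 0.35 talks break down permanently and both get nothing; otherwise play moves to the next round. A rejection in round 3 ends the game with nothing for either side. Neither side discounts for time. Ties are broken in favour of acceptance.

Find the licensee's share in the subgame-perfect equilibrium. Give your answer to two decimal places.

Round 3 (the licensee proposes): the licensor will accept anything ≥ 0, so the licensee offers 0 and keeps 150.
Round 2 (the licensor proposes): rejecting gives the licensee an expected 0.65 × 150 = 97.5. The licensor offers 97.5 and keeps 150 − 97.5 = 52.5.
Round 1 (the licensee proposes): rejecting gives the licensor an expected 0.65 × 52.5 = 34.125; the licensee offers that and keeps 115.875.

115.88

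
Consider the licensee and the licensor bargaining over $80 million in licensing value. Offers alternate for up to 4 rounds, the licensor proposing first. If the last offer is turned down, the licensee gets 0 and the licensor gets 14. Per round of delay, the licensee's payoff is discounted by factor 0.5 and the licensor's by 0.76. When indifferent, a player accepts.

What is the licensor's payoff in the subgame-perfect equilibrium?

Round 4 (the licensee proposes): the licensor gets 14 if talks fail, so the licensee offers 14 and keeps 66.
Round 3 (the licensor proposes): the licensee can get 66 next round, worth 0.5 × 66 = 33 now; the licensor offers that and keeps 47.
Round 2 (the licensee proposes): the licensor can get 47 next round, worth 0.76 × 47 = 35.72 now. The licensee offers 35.72 and keeps 80 − 35.72 = 44.28.
Round 1 (the licensor proposes): the licensee can get 44.28 next round, worth 0.5 × 44.28 = 22.14 now; the licensor offers that and keeps 57.86.

57.86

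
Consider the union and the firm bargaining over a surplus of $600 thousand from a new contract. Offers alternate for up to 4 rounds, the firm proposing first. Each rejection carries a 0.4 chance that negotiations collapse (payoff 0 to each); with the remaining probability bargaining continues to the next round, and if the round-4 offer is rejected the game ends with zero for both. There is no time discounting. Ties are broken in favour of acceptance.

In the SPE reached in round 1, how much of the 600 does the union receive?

273.6

Round 4 (the union proposes): the firm will accept anything ≥ 0, so the union offers 0 and keeps 600.
Round 3 (the firm proposes): rejecting gives the union an expected 0.6 × 600 = 360, so the firm offers 360, keeping 240.
Round 2 (the union proposes): rejecting gives the firm an expected 0.6 × 240 = 144, so the union offers 144, keeping 456.
Round 1 (the firm proposes): rejecting gives the union an expected 0.6 × 456 = 273.6. The firm offers 273.6 and keeps 600 − 273.6 = 326.4.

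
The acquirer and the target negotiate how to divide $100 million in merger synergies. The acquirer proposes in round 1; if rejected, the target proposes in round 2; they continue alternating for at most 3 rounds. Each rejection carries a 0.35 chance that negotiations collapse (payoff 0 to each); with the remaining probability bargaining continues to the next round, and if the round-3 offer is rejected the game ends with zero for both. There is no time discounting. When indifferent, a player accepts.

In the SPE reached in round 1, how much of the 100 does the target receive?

By backward induction:
Round 3 (the acquirer proposes): the target will accept anything ≥ 0, so the acquirer offers 0 and keeps 100.
Round 2 (the target proposes): rejecting gives the acquirer an expected 0.65 × 100 = 65. The target offers 65 and keeps 100 − 65 = 35.
Round 1 (the acquirer proposes): rejecting gives the target an expected 0.65 × 35 = 22.75; the acquirer offers that and keeps 77.25.

22.75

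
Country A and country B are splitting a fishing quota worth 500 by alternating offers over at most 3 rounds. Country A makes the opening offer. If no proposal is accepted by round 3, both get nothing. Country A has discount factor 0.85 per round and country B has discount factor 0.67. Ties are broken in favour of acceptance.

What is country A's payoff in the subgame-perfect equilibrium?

Solve by backward induction from round 3.
Round 3 (country A proposes): country B will accept anything ≥ 0, so country A offers 0 and keeps 500.
Round 2 (country B proposes): country A can get 500 next round, worth 0.85 × 500 = 425 now; country B offers that and keeps 75.
Round 1 (country A proposes): country B can get 75 next round, worth 0.67 × 75 = 50.25 now. Country A offers 50.25 and keeps 500 − 50.25 = 449.75.

449.75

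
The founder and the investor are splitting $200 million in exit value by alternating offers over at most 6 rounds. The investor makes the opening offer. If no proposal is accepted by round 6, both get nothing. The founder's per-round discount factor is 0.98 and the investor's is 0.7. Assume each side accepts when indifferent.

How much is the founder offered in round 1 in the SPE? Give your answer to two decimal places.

Round 6 (the founder proposes): rejection yields 0 for the investor; the founder offers 0 and keeps 200.
Round 5 (the investor proposes): the founder can get 200 next round, worth 0.98 × 200 = 196 now; the investor offers that and keeps 4.
Round 4 (the founder proposes): the investor can get 4 next round, worth 0.7 × 4 = 2.8 now, so the founder offers 2.8, keeping 197.2.
Round 3 (the investor proposes): the founder can get 197.2 next round, worth 0.98 × 197.2 = 193.256 now. The investor offers 193.256 and keeps 200 − 193.256 = 6.744.
Round 2 (the founder proposes): the investor can get 6.744 next round, worth 0.7 × 6.744 = 4.7208 now. The founder offers 4.7208 and keeps 200 − 4.7208 = 195.2792.
Round 1 (the investor proposes): the founder can get 195.2792 next round, worth 0.98 × 195.2792 = 191.373616 now; the investor offers that and keeps 8.626384.

191.37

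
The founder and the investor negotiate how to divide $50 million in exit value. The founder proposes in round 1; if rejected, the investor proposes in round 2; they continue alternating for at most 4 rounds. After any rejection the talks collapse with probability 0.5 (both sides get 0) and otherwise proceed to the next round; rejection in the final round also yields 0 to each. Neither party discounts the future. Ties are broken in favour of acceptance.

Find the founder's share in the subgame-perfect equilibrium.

Round 4 (the investor proposes): rejection yields 0 for the founder; the investor offers 0 and keeps 50.
Round 3 (the founder proposes): rejecting gives the investor an expected 0.5 × 50 = 25, so the founder offers 25, keeping 25.
Round 2 (the investor proposes): rejecting gives the founder an expected 0.5 × 25 = 12.5; the investor offers that and keeps 37.5.
Round 1 (the founder proposes): rejecting gives the investor an expected 0.5 × 37.5 = 18.75, so the founder offers 18.75, keeping 31.25.

31.25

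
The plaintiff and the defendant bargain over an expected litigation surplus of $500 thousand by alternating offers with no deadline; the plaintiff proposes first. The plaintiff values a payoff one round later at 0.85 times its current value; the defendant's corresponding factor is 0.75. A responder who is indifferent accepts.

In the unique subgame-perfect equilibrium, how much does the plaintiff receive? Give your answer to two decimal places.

When the plaintiff proposes, the defendant accepts any offer worth at least 0.75 times what the defendant would get by proposing next round; and vice versa.
This gives x = 500 − 0.75y and y = 500 − 0.85x, where x and y are each side's share when it proposes.
Hence (1 − 0.75·0.85)x = 500(1 − 0.75), i.e. 0.3625·x = 125.
x ≈ 344.8276; the defendant's share is 500 − x ≈ 155.1724.

344.83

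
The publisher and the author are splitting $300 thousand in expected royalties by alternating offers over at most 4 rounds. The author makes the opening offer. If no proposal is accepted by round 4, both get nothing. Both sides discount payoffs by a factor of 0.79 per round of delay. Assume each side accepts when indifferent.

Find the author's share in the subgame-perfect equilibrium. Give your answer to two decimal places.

Work backward from the last round.
Round 4 (the publisher proposes): rejection yields 0 for the author; the publisher offers 0 and keeps 300.
Round 3 (the author proposes): the publisher can get 300 next round, worth 0.79 × 300 = 237 now. The author offers 237 and keeps 300 − 237 = 63.
Round 2 (the publisher proposes): the author can get 63 next round, worth 0.79 × 63 = 49.77 now; the publisher offers that and keeps 250.23.
Round 1 (the author proposes): the publisher can get 250.23 next round, worth 0.79 × 250.23 = 197.6817 now. The author offers 197.6817 and keeps 300 − 197.6817 = 102.3183.

102.32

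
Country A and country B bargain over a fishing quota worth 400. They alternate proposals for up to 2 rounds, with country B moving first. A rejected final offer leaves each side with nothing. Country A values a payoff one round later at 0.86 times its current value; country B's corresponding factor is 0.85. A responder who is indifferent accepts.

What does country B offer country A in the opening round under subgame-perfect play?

Round 2 (country A proposes): rejection yields 0 for country B; country A offers 0 and keeps 400.
Round 1 (country B proposes): country A can get 400 next round, worth 0.86 × 400 = 344 now, so country B offers 344, keeping 56.

344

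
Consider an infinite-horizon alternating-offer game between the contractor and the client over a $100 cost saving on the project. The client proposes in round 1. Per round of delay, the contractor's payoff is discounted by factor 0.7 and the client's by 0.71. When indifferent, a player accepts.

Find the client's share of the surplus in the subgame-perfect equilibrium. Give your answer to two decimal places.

In a stationary SPE each proposer offers the other exactly their discounted continuation value.
If the client keeps x when proposing and the contractor keeps y when proposing, then x = 100 − 0.7y and y = 100 − 0.71x.
Solving: x = 100(1 − 0.7) / (1 − 0.71·0.7) = 30 / 0.503 ≈ 59.6421.
The contractor gets 100 − 59.6421 ≈ 40.3579.

59.64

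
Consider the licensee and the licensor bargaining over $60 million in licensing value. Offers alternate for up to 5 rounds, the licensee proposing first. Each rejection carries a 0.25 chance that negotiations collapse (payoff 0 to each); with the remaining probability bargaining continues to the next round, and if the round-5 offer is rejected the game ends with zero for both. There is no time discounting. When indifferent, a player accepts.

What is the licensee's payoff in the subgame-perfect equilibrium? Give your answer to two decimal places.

42.42

Round 5 (the licensee proposes): the licensor will accept anything ≥ 0, so the licensee offers 0 and keeps 60.
Round 4 (the licensor proposes): rejecting gives the licensee an expected 0.75 × 60 = 45, so the licensor offers 45, keeping 15.
Round 3 (the licensee proposes): rejecting gives the licensor an expected 0.75 × 15 = 11.25, so the licensee offers 11.25, keeping 48.75.
Round 2 (the licensor proposes): rejecting gives the licensee an expected 0.75 × 48.75 = 36.5625, so the licensor offers 36.5625, keeping 23.4375.
Round 1 (the licensee proposes): rejecting gives the licensor an expected 0.75 × 23.4375 = 17.578125, so the licensee offers 17.578125, keeping 42.421875.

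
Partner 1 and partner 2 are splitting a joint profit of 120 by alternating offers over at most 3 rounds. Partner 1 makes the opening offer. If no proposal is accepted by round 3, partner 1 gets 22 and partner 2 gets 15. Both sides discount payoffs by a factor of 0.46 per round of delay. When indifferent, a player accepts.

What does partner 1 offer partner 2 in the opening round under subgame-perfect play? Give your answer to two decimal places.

Solve by backward induction from round 3.
Round 3 (partner 1 proposes): partner 2 gets 15 if talks fail, so partner 1 offers 15 and keeps 105.
Round 2 (partner 2 proposes): partner 1 can get 105 next round, worth 0.46 × 105 = 48.3 now. Partner 2 offers 48.3 and keeps 120 − 48.3 = 71.7.
Round 1 (partner 1 proposes): partner 2 can get 71.7 next round, worth 0.46 × 71.7 = 32.982 now, so partner 1 offers 32.982, keeping 87.018.

32.98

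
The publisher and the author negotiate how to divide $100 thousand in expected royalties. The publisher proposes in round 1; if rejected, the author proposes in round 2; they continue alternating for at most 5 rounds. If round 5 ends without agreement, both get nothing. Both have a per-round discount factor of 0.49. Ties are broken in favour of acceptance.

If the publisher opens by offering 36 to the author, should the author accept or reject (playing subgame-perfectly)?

Work out the author's continuation value if the offer is rejected.
Round 5 (the publisher proposes): rejection yields 0 for the author; the publisher offers 0 and keeps 100.
Round 4 (the author proposes): the publisher can get 100 next round, worth 0.49 × 100 = 49 now. The author offers 49 and keeps 100 − 49 = 51.
Round 3 (the publisher proposes): the author can get 51 next round, worth 0.49 × 51 = 24.99 now, so the publisher offers 24.99, keeping 75.01.
Round 2 (the author proposes): the publisher can get 75.01 next round, worth 0.49 × 75.01 = 36.7549 now, so the author offers 36.7549, keeping 63.2451.
So by rejecting in round 1, the author gets 63.2451 next round, worth 0.49 × 63.2451 = 30.990099 now.
Offer 36 ≥ 30.990099, so the author accepts.

Accept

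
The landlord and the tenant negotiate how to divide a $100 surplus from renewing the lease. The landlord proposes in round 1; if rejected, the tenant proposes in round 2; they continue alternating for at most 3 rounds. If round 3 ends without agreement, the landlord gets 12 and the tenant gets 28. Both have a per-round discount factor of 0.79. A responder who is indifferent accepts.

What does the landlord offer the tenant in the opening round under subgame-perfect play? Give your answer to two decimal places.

34.06

Round 3 (the landlord proposes): the tenant gets 28 if talks fail, so the landlord offers 28 and keeps 72.
Round 2 (the tenant proposes): the landlord can get 72 next round, worth 0.79 × 72 = 56.88 now; the tenant offers that and keeps 43.12.
Round 1 (the landlord proposes): the tenant can get 43.12 next round, worth 0.79 × 43.12 = 34.0648 now, so the landlord offers 34.0648, keeping 65.9352.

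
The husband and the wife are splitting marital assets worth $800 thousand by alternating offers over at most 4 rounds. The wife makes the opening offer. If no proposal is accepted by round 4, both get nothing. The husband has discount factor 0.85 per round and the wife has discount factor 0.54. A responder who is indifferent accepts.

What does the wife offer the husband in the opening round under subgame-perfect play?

624.92

By backward induction:
Round 4 (the husband proposes): rejection yields 0 for the wife; the husband offers 0 and keeps 800.
Round 3 (the wife proposes): the husband can get 800 next round, worth 0.85 × 800 = 680 now; the wife offers that and keeps 120.
Round 2 (the husband proposes): the wife can get 120 next round, worth 0.54 × 120 = 64.8 now; the husband offers that and keeps 735.2.
Round 1 (the wife proposes): the husband can get 735.2 next round, worth 0.85 × 735.2 = 624.92 now, so the wife offers 624.92, keeping 175.08.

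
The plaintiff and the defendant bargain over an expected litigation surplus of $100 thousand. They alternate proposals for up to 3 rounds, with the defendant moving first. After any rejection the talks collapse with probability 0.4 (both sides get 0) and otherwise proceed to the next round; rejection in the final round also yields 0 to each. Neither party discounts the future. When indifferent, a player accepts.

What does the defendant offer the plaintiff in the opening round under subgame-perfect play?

Round 3 (the defendant proposes): the plaintiff will accept anything ≥ 0, so the defendant offers 0 and keeps 100.
Round 2 (the plaintiff proposes): rejecting gives the defendant an expected 0.6 × 100 = 60; the plaintiff offers that and keeps 40.
Round 1 (the defendant proposes): rejecting gives the plaintiff an expected 0.6 × 40 = 24. The defendant offers 24 and keeps 100 − 24 = 76.

24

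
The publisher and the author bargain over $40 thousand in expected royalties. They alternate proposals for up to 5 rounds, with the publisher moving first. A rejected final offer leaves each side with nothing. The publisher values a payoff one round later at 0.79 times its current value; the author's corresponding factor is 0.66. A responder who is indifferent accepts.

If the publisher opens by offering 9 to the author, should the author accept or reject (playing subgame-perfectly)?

Round 5 (the publisher proposes): the author will accept anything ≥ 0, so the publisher offers 0 and keeps 40.
Round 4 (the author proposes): the publisher can get 40 next round, worth 0.79 × 40 = 31.6 now, so the author offers 31.6, keeping 8.4.
Round 3 (the publisher proposes): the author can get 8.4 next round, worth 0.66 × 8.4 = 5.544 now, so the publisher offers 5.544, keeping 34.456.
Round 2 (the author proposes): the publisher can get 34.456 next round, worth 0.79 × 34.456 = 27.22024 now, so the author offers 27.22024, keeping 12.77976.
So by rejecting in round 1, the author gets 12.77976 next round, worth 0.66 × 12.77976 = 8.4346416 now.
Offer 9 ≥ 8.4346416, so the author accepts.

Accept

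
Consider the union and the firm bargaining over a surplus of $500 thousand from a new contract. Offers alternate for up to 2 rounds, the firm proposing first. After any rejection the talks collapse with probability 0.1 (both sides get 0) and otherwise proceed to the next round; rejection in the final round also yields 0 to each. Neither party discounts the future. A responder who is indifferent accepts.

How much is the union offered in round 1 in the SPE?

By backward induction:
Round 2 (the union proposes): the firm will accept anything ≥ 0, so the union offers 0 and keeps 500.
Round 1 (the firm proposes): rejecting gives the union an expected 0.9 × 500 = 450. The firm offers 450 and keeps 500 − 450 = 50.

450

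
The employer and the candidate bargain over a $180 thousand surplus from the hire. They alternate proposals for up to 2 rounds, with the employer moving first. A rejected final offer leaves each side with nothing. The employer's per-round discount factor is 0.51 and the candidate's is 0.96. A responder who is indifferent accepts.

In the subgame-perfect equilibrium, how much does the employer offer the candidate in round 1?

Round 2 (the candidate proposes): rejection yields 0 for the employer; the candidate offers 0 and keeps 180.
Round 1 (the employer proposes): the candidate can get 180 next round, worth 0.96 × 180 = 172.8 now. The employer offers 172.8 and keeps 180 − 172.8 = 7.2.

172.8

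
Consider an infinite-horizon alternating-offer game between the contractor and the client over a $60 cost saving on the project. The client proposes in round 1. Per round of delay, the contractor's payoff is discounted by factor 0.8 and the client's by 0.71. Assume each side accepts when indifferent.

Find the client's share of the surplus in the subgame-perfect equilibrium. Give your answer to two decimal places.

27.78

Let x be the client's share when the client proposes and y be the contractor's share when the contractor proposes.
The contractor accepts iff offered ≥ 0.8·y, so x = 60 − 0.8y. Symmetrically y = 60 − 0.71x.
Substituting: x = 60 − 0.8(60 − 0.71x), giving x(1 − 0.71·0.8) = 60(1 − 0.8).
So x = 60 × 0.2 / 0.432 ≈ 27.7778, and the contractor receives 60 − x ≈ 32.2222.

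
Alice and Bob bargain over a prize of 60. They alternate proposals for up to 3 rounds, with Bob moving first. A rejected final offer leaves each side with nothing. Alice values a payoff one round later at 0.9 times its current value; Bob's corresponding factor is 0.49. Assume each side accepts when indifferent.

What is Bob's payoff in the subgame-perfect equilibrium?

32.46

Round 3 (Bob proposes): rejection yields 0 for Alice; Bob offers 0 and keeps 60.
Round 2 (Alice proposes): Bob can get 60 next round, worth 0.49 × 60 = 29.4 now; Alice offers that and keeps 30.6.
Round 1 (Bob proposes): Alice can get 30.6 next round, worth 0.9 × 30.6 = 27.54 now, so Bob offers 27.54, keeping 32.46.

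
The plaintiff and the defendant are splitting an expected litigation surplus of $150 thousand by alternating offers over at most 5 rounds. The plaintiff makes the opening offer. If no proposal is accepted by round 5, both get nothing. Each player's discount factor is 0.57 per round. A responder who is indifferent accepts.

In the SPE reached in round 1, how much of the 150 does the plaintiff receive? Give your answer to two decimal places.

Round 5 (the plaintiff proposes): the defendant will accept anything ≥ 0, so the plaintiff offers 0 and keeps 150.
Round 4 (the defendant proposes): the plaintiff can get 150 next round, worth 0.57 × 150 = 85.5 now, so the defendant offers 85.5, keeping 64.5.
Round 3 (the plaintiff proposes): the defendant can get 64.5 next round, worth 0.57 × 64.5 = 36.765 now, so the plaintiff offers 36.765, keeping 113.235.
Round 2 (the defendant proposes): the plaintiff can get 113.235 next round, worth 0.57 × 113.235 = 64.54395 now. The defendant offers 64.54395 and keeps 150 − 64.54395 = 85.45605.
Round 1 (the plaintiff proposes): the defendant can get 85.45605 next round, worth 0.57 × 85.45605 = 48.7099485 now, so the plaintiff offers 48.7099485, keeping 101.2900515.

101.29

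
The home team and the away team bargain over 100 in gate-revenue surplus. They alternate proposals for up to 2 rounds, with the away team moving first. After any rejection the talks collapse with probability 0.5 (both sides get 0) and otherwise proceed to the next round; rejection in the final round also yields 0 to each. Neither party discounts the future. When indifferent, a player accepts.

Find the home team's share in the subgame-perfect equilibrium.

50

By backward induction:
Round 2 (the home team proposes): rejection yields 0 for the away team; the home team offers 0 and keeps 100.
Round 1 (the away team proposes): rejecting gives the home team an expected 0.5 × 100 = 50. The away team offers 50 and keeps 100 − 50 = 50.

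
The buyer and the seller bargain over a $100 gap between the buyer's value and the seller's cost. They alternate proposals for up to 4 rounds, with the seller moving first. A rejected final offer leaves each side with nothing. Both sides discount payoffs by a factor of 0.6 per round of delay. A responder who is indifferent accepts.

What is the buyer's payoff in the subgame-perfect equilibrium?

45.6

Round 4 (the buyer proposes): rejection yields 0 for the seller; the buyer offers 0 and keeps 100.
Round 3 (the seller proposes): the buyer can get 100 next round, worth 0.6 × 100 = 60 now, so the seller offers 60, keeping 40.
Round 2 (the buyer proposes): the seller can get 40 next round, worth 0.6 × 40 = 24 now, so the buyer offers 24, keeping 76.
Round 1 (the seller proposes): the buyer can get 76 next round, worth 0.6 × 76 = 45.6 now. The seller offers 45.6 and keeps 100 − 45.6 = 54.4.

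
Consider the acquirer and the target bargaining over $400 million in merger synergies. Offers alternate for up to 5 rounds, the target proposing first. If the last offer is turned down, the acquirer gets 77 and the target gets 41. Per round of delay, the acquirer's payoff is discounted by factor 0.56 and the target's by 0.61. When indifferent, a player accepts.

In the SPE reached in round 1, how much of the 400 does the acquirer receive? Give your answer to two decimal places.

126.19

Round 5 (the target proposes): the acquirer gets 77 if talks fail, so the target offers 77 and keeps 323.
Round 4 (the acquirer proposes): the target can get 323 next round, worth 0.61 × 323 = 197.03 now. The acquirer offers 197.03 and keeps 400 − 197.03 = 202.97.
Round 3 (the target proposes): the acquirer can get 202.97 next round, worth 0.56 × 202.97 = 113.6632 now; the target offers that and keeps 286.3368.
Round 2 (the acquirer proposes): the target can get 286.3368 next round, worth 0.61 × 286.3368 = 174.665448 now; the acquirer offers that and keeps 225.334552.
Round 1 (the target proposes): the acquirer can get 225.334552 next round, worth 0.56 × 225.334552 = 126.18734912 now; the target offers that and keeps 273.81265088.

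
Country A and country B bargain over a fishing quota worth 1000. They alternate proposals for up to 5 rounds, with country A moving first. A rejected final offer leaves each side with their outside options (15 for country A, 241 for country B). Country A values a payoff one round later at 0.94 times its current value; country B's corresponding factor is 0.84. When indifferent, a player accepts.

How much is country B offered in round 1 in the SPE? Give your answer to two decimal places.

240.45

Work backward from the last round.
Round 5 (country A proposes): country B gets 241 if talks fail, so country A offers 241 and keeps 759.
Round 4 (country B proposes): country A can get 759 next round, worth 0.94 × 759 = 713.46 now. Country B offers 713.46 and keeps 1000 − 713.46 = 286.54.
Round 3 (country A proposes): country B can get 286.54 next round, worth 0.84 × 286.54 = 240.6936 now; country A offers that and keeps 759.3064.
Round 2 (country B proposes): country A can get 759.3064 next round, worth 0.94 × 759.3064 = 713.748016 now; country B offers that and keeps 286.251984.
Round 1 (country A proposes): country B can get 286.251984 next round, worth 0.84 × 286.251984 = 240.45166656 now. Country A offers 240.45166656 and keeps 1000 − 240.45166656 = 759.54833344.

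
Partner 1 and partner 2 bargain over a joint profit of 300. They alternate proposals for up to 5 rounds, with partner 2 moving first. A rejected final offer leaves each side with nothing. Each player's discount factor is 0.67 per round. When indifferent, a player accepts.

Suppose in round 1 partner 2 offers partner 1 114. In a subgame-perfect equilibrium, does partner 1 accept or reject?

Round 5 (partner 2 proposes): rejection yields 0 for partner 1; partner 2 offers 0 and keeps 300.
Round 4 (partner 1 proposes): partner 2 can get 300 next round, worth 0.67 × 300 = 201 now. Partner 1 offers 201 and keeps 300 − 201 = 99.
Round 3 (partner 2 proposes): partner 1 can get 99 next round, worth 0.67 × 99 = 66.33 now; partner 2 offers that and keeps 233.67.
Round 2 (partner 1 proposes): partner 2 can get 233.67 next round, worth 0.67 × 233.67 = 156.5589 now, so partner 1 offers 156.5589, keeping 143.4411.
So by rejecting in round 1, partner 1 gets 143.4411 next round, worth 0.67 × 143.4411 = 96.105537 now.
Offer 114 ≥ 96.105537, so partner 1 accepts.

Accept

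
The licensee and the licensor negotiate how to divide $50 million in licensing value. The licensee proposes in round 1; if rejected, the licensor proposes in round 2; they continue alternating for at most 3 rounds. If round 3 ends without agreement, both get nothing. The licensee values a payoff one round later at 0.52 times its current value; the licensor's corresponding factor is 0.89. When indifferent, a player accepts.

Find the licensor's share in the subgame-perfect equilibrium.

Round 3 (the licensee proposes): rejection yields 0 for the licensor; the licensee offers 0 and keeps 50.
Round 2 (the licensor proposes): the licensee can get 50 next round, worth 0.52 × 50 = 26 now; the licensor offers that and keeps 24.
Round 1 (the licensee proposes): the licensor can get 24 next round, worth 0.89 × 24 = 21.36 now, so the licensee offers 21.36, keeping 28.64.

21.36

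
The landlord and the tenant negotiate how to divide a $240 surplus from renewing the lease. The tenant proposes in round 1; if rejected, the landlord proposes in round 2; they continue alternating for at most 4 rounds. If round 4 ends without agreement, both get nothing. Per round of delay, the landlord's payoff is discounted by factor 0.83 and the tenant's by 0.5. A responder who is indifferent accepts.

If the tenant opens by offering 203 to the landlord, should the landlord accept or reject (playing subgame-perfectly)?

Accept

Round 4 (the landlord proposes): rejection yields 0 for the tenant; the landlord offers 0 and keeps 240.
Round 3 (the tenant proposes): the landlord can get 240 next round, worth 0.83 × 240 = 199.2 now; the tenant offers that and keeps 40.8.
Round 2 (the landlord proposes): the tenant can get 40.8 next round, worth 0.5 × 40.8 = 20.4 now; the landlord offers that and keeps 219.6.
So by rejecting in round 1, the landlord gets 219.6 next round, worth 0.83 × 219.6 = 182.268 now.
Offer 203 ≥ 182.268, so the landlord accepts.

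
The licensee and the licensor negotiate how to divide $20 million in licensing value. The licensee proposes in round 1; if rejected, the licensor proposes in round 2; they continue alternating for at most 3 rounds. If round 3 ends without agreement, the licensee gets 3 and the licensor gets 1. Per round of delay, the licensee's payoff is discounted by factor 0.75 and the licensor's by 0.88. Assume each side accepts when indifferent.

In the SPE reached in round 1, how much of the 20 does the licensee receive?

14.94

Work backward from the last round.
Round 3 (the licensee proposes): the licensor gets 1 if talks fail, so the licensee offers 1 and keeps 19.
Round 2 (the licensor proposes): the licensee can get 19 next round, worth 0.75 × 19 = 14.25 now; the licensor offers that and keeps 5.75.
Round 1 (the licensee proposes): the licensor can get 5.75 next round, worth 0.88 × 5.75 = 5.06 now. The licensee offers 5.06 and keeps 20 − 5.06 = 14.94.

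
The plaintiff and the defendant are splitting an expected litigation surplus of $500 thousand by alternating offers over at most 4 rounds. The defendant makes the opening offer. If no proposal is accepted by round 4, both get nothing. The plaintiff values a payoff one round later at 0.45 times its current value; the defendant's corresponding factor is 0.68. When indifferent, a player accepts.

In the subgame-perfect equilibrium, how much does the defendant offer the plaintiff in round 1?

140.85

Round 4 (the plaintiff proposes): the defendant will accept anything ≥ 0, so the plaintiff offers 0 and keeps 500.
Round 3 (the defendant proposes): the plaintiff can get 500 next round, worth 0.45 × 500 = 225 now; the defendant offers that and keeps 275.
Round 2 (the plaintiff proposes): the defendant can get 275 next round, worth 0.68 × 275 = 187 now, so the plaintiff offers 187, keeping 313.
Round 1 (the defendant proposes): the plaintiff can get 313 next round, worth 0.45 × 313 = 140.85 now. The defendant offers 140.85 and keeps 500 − 140.85 = 359.15.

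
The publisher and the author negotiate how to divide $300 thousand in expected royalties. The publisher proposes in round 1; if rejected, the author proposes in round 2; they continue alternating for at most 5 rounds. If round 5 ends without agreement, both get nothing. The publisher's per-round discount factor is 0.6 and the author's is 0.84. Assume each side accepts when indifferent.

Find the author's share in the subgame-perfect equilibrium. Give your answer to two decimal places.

Solve by backward induction from round 5.
Round 5 (the publisher proposes): rejection yields 0 for the author; the publisher offers 0 and keeps 300.
Round 4 (the author proposes): the publisher can get 300 next round, worth 0.6 × 300 = 180 now, so the author offers 180, keeping 120.
Round 3 (the publisher proposes): the author can get 120 next round, worth 0.84 × 120 = 100.8 now; the publisher offers that and keeps 199.2.
Round 2 (the author proposes): the publisher can get 199.2 next round, worth 0.6 × 199.2 = 119.52 now, so the author offers 119.52, keeping 180.48.
Round 1 (the publisher proposes): the author can get 180.48 next round, worth 0.84 × 180.48 = 151.6032 now. The publisher offers 151.6032 and keeps 300 − 151.6032 = 148.3968.

151.60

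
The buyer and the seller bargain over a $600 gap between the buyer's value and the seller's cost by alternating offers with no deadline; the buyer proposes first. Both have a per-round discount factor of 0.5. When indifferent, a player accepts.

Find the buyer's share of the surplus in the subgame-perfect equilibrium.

Let x be the buyer's share when the buyer proposes and y be the seller's share when the seller proposes.
The seller accepts iff offered ≥ 0.5·y, so x = 600 − 0.5y. Symmetrically y = 600 − 0.5x.
Substituting: x = 600 − 0.5(600 − 0.5x), giving x(1 − 0.5·0.5) = 600(1 − 0.5).
So x = 600 × 0.5 / 0.75 = 400, and the seller receives 600 − x = 200.

400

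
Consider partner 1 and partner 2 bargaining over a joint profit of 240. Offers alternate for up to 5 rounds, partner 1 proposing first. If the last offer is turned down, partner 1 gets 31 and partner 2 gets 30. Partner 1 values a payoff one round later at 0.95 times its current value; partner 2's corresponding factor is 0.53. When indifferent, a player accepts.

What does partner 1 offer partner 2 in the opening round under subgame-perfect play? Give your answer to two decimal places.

Round 5 (partner 1 proposes): partner 2 gets 30 if talks fail, so partner 1 offers 30 and keeps 210.
Round 4 (partner 2 proposes): partner 1 can get 210 next round, worth 0.95 × 210 = 199.5 now, so partner 2 offers 199.5, keeping 40.5.
Round 3 (partner 1 proposes): partner 2 can get 40.5 next round, worth 0.53 × 40.5 = 21.465 now. Partner 1 offers 21.465 and keeps 240 − 21.465 = 218.535.
Round 2 (partner 2 proposes): partner 1 can get 218.535 next round, worth 0.95 × 218.535 = 207.60825 now, so partner 2 offers 207.60825, keeping 32.39175.
Round 1 (partner 1 proposes): partner 2 can get 32.39175 next round, worth 0.53 × 32.39175 = 17.1676275 now, so partner 1 offers 17.1676275, keeping 222.8323725.

17.17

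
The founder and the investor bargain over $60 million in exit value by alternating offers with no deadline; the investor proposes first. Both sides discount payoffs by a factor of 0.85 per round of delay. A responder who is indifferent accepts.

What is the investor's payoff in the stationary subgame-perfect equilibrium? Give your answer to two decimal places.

When the investor proposes, the founder accepts any offer worth at least 0.85 times what the founder would get by proposing next round; and vice versa.
This gives x = 60 − 0.85y and y = 60 − 0.85x, where x and y are each side's share when it proposes.
Hence (1 − 0.85·0.85)x = 60(1 − 0.85), i.e. 0.2775·x = 9.
x ≈ 32.4324; the founder's share is 60 − x ≈ 27.5676.

32.43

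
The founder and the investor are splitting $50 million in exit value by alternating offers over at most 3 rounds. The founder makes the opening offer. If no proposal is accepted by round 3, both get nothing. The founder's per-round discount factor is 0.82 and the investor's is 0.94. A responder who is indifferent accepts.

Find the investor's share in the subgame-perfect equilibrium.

8.46

Round 3 (the founder proposes): rejection yields 0 for the investor; the founder offers 0 and keeps 50.
Round 2 (the investor proposes): the founder can get 50 next round, worth 0.82 × 50 = 41 now, so the investor offers 41, keeping 9.
Round 1 (the founder proposes): the investor can get 9 next round, worth 0.94 × 9 = 8.46 now. The founder offers 8.46 and keeps 50 − 8.46 = 41.54.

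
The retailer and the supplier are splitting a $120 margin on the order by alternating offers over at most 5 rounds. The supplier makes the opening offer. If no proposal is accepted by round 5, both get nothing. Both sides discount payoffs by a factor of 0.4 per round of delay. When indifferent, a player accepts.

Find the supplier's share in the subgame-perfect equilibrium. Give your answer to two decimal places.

86.59

Work backward from the last round.
Round 5 (the supplier proposes): rejection yields 0 for the retailer; the supplier offers 0 and keeps 120.
Round 4 (the retailer proposes): the supplier can get 120 next round, worth 0.4 × 120 = 48 now; the retailer offers that and keeps 72.
Round 3 (the supplier proposes): the retailer can get 72 next round, worth 0.4 × 72 = 28.8 now. The supplier offers 28.8 and keeps 120 − 28.8 = 91.2.
Round 2 (the retailer proposes): the supplier can get 91.2 next round, worth 0.4 × 91.2 = 36.48 now; the retailer offers that and keeps 83.52.
Round 1 (the supplier proposes): the retailer can get 83.52 next round, worth 0.4 × 83.52 = 33.408 now, so the supplier offers 33.408, keeping 86.592.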